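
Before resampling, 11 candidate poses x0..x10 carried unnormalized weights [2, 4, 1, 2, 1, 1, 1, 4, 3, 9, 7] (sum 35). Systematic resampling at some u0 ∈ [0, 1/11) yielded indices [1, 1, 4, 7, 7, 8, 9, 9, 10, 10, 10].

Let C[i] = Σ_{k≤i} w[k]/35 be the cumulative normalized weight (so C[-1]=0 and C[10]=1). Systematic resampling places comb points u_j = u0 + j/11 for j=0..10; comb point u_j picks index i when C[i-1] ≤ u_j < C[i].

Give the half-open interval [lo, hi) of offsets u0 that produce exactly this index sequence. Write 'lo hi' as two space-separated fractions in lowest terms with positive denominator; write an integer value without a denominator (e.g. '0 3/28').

C = [2/35, 6/35, 1/5, 9/35, 2/7, 11/35, 12/35, 16/35, 19/35, 4/5, 1]
j=0 picked index 1: u0 ∈ [2/35, 6/35)
j=1 picked index 1: u0 ∈ [-13/385, 31/385)
j=2 picked index 4: u0 ∈ [29/385, 8/77)
j=3 picked index 7: u0 ∈ [27/385, 71/385)
j=4 picked index 7: u0 ∈ [-8/385, 36/385)
j=5 picked index 8: u0 ∈ [1/385, 34/385)
j=6 picked index 9: u0 ∈ [-1/385, 14/55)
j=7 picked index 9: u0 ∈ [-36/385, 9/55)
j=8 picked index 10: u0 ∈ [4/55, 3/11)
j=9 picked index 10: u0 ∈ [-1/55, 2/11)
j=10 picked index 10: u0 ∈ [-6/55, 1/11)
intersection: [29/385, 31/385)

29/385 31/385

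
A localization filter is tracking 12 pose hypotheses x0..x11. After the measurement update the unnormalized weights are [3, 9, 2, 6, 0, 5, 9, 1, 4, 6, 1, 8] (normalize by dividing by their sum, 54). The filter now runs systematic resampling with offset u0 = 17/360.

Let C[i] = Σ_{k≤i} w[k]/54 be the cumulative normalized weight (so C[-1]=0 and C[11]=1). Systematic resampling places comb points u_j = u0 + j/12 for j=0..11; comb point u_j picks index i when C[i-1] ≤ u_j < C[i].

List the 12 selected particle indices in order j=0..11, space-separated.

0 1 1 3 5 6 6 7 8 9 11 11

C = [1/18, 2/9, 7/27, 10/27, 10/27, 25/54, 17/27, 35/54, 13/18, 5/6, 23/27, 1]
j=0: u_0=17/360 ∈ [0, 1/18) → index 0
j=1: u_1=47/360 ∈ [1/18, 2/9) → index 1
j=2: u_2=77/360 ∈ [1/18, 2/9) → index 1
j=3: u_3=107/360 ∈ [7/27, 10/27) → index 3
j=4: u_4=137/360 ∈ [10/27, 25/54) → index 5
j=5: u_5=167/360 ∈ [25/54, 17/27) → index 6
j=6: u_6=197/360 ∈ [25/54, 17/27) → index 6
j=7: u_7=227/360 ∈ [17/27, 35/54) → index 7
j=8: u_8=257/360 ∈ [35/54, 13/18) → index 8
j=9: u_9=287/360 ∈ [13/18, 5/6) → index 9
j=10: u_10=317/360 ∈ [23/27, 1) → index 11
j=11: u_11=347/360 ∈ [23/27, 1) → index 11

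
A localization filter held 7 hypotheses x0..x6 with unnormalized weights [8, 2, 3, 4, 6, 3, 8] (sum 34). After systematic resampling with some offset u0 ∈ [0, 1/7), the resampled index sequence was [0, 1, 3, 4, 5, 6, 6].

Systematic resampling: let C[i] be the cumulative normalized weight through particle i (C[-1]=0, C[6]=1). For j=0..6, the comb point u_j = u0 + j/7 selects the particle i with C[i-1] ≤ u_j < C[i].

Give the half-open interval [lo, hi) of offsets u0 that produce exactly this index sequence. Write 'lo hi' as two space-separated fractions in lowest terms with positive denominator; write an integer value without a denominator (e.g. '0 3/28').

C = [4/17, 5/17, 13/34, 1/2, 23/34, 13/17, 1]
j=0 picked index 0: u0 ∈ [0, 4/17)
j=1 picked index 1: u0 ∈ [11/119, 18/119)
j=2 picked index 3: u0 ∈ [23/238, 3/14)
j=3 picked index 4: u0 ∈ [1/14, 59/238)
j=4 picked index 5: u0 ∈ [25/238, 23/119)
j=5 picked index 6: u0 ∈ [6/119, 2/7)
j=6 picked index 6: u0 ∈ [-11/119, 1/7)
intersection: [25/238, 1/7)

25/238 1/7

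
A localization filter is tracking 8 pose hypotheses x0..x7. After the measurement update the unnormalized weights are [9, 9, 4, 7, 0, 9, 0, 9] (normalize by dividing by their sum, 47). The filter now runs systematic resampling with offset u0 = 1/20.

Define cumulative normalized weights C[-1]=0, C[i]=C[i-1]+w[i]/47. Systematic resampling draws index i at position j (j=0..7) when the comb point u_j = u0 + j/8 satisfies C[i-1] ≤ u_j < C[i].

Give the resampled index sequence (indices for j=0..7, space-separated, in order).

0 0 1 2 3 5 5 7

C = [9/47, 18/47, 22/47, 29/47, 29/47, 38/47, 38/47, 1]
j=0: u_0=1/20 ∈ [0, 9/47) → index 0
j=1: u_1=7/40 ∈ [0, 9/47) → index 0
j=2: u_2=3/10 ∈ [9/47, 18/47) → index 1
j=3: u_3=17/40 ∈ [18/47, 22/47) → index 2
j=4: u_4=11/20 ∈ [22/47, 29/47) → index 3
j=5: u_5=27/40 ∈ [29/47, 38/47) → index 5
j=6: u_6=4/5 ∈ [29/47, 38/47) → index 5
j=7: u_7=37/40 ∈ [38/47, 1) → index 7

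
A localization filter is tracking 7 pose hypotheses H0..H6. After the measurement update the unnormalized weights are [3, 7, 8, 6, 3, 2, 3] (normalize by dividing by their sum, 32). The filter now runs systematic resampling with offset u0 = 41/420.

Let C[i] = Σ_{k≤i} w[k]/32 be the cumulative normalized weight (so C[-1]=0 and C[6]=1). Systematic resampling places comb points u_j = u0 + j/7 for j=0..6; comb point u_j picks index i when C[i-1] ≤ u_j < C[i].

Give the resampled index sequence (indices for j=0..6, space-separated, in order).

C = [3/32, 5/16, 9/16, 3/4, 27/32, 29/32, 1]
j=0: u_0=41/420 ∈ [3/32, 5/16) → index 1
j=1: u_1=101/420 ∈ [3/32, 5/16) → index 1
j=2: u_2=23/60 ∈ [5/16, 9/16) → index 2
j=3: u_3=221/420 ∈ [5/16, 9/16) → index 2
j=4: u_4=281/420 ∈ [9/16, 3/4) → index 3
j=5: u_5=341/420 ∈ [3/4, 27/32) → index 4
j=6: u_6=401/420 ∈ [29/32, 1) → index 6

1 1 2 2 3 4 6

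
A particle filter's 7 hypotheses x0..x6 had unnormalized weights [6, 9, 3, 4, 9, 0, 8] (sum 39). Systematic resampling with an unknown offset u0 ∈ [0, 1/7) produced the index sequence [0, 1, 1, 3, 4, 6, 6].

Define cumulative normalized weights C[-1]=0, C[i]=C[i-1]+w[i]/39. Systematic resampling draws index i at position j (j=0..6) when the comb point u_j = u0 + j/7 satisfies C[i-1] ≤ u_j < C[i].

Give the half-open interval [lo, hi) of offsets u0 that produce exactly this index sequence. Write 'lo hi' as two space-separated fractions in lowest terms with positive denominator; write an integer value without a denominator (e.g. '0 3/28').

C = [2/13, 5/13, 6/13, 22/39, 31/39, 31/39, 1]
j=0 picked index 0: u0 ∈ [0, 2/13)
j=1 picked index 1: u0 ∈ [1/91, 22/91)
j=2 picked index 1: u0 ∈ [-12/91, 9/91)
j=3 picked index 3: u0 ∈ [3/91, 37/273)
j=4 picked index 4: u0 ∈ [-2/273, 61/273)
j=5 picked index 6: u0 ∈ [22/273, 2/7)
j=6 picked index 6: u0 ∈ [-17/273, 1/7)
intersection: [22/273, 9/91)

22/273 9/91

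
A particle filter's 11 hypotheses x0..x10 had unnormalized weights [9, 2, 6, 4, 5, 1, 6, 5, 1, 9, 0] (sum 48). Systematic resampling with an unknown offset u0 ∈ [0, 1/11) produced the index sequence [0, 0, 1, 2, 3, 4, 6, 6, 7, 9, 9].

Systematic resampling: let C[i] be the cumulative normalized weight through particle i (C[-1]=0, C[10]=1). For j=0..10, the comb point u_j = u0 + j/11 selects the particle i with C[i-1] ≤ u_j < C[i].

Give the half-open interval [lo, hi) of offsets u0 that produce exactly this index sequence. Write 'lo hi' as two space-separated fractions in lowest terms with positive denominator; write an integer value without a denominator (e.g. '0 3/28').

C = [3/16, 11/48, 17/48, 7/16, 13/24, 9/16, 11/16, 19/24, 13/16, 1, 1]
j=0 picked index 0: u0 ∈ [0, 3/16)
j=1 picked index 0: u0 ∈ [-1/11, 17/176)
j=2 picked index 1: u0 ∈ [1/176, 25/528)
j=3 picked index 2: u0 ∈ [-23/528, 43/528)
j=4 picked index 3: u0 ∈ [-5/528, 13/176)
j=5 picked index 4: u0 ∈ [-3/176, 23/264)
j=6 picked index 6: u0 ∈ [3/176, 25/176)
j=7 picked index 6: u0 ∈ [-13/176, 9/176)
j=8 picked index 7: u0 ∈ [-7/176, 17/264)
j=9 picked index 9: u0 ∈ [-1/176, 2/11)
j=10 picked index 9: u0 ∈ [-17/176, 1/11)
intersection: [3/176, 25/528)

3/176 25/528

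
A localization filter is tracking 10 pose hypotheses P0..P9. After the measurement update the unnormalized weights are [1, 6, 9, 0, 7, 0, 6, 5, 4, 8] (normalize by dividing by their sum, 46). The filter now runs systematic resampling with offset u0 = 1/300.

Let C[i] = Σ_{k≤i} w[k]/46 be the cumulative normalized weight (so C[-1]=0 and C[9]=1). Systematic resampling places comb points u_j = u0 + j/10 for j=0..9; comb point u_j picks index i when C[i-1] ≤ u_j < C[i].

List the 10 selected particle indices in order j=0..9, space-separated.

0 1 2 2 4 6 6 7 8 9

C = [1/46, 7/46, 8/23, 8/23, 1/2, 1/2, 29/46, 17/23, 19/23, 1]
j=0: u_0=1/300 ∈ [0, 1/46) → index 0
j=1: u_1=31/300 ∈ [1/46, 7/46) → index 1
j=2: u_2=61/300 ∈ [7/46, 8/23) → index 2
j=3: u_3=91/300 ∈ [7/46, 8/23) → index 2
j=4: u_4=121/300 ∈ [8/23, 1/2) → index 4
j=5: u_5=151/300 ∈ [1/2, 29/46) → index 6
j=6: u_6=181/300 ∈ [1/2, 29/46) → index 6
j=7: u_7=211/300 ∈ [29/46, 17/23) → index 7
j=8: u_8=241/300 ∈ [17/23, 19/23) → index 8
j=9: u_9=271/300 ∈ [19/23, 1) → index 9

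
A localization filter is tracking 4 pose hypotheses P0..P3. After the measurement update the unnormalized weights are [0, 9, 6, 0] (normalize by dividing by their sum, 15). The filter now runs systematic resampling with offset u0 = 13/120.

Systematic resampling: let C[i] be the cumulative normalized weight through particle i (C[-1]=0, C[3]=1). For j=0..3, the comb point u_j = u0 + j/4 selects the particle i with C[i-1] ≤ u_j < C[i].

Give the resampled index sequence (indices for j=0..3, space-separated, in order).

1 1 2 2

C = [0, 3/5, 1, 1]
j=0: u_0=13/120 ∈ [0, 3/5) → index 1
j=1: u_1=43/120 ∈ [0, 3/5) → index 1
j=2: u_2=73/120 ∈ [3/5, 1) → index 2
j=3: u_3=103/120 ∈ [3/5, 1) → index 2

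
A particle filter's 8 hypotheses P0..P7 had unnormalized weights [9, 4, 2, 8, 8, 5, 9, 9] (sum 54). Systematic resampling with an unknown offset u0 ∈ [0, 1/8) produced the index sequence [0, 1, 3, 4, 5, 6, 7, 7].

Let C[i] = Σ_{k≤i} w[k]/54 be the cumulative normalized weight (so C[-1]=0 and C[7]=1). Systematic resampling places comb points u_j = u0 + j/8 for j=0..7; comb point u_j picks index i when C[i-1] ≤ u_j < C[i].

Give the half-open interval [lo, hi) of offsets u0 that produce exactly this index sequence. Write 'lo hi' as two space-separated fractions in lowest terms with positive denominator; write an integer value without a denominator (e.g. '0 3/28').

1/12 25/216

C = [1/6, 13/54, 5/18, 23/54, 31/54, 2/3, 5/6, 1]
j=0 picked index 0: u0 ∈ [0, 1/6)
j=1 picked index 1: u0 ∈ [1/24, 25/216)
j=2 picked index 3: u0 ∈ [1/36, 19/108)
j=3 picked index 4: u0 ∈ [11/216, 43/216)
j=4 picked index 5: u0 ∈ [2/27, 1/6)
j=5 picked index 6: u0 ∈ [1/24, 5/24)
j=6 picked index 7: u0 ∈ [1/12, 1/4)
j=7 picked index 7: u0 ∈ [-1/24, 1/8)
intersection: [1/12, 25/216)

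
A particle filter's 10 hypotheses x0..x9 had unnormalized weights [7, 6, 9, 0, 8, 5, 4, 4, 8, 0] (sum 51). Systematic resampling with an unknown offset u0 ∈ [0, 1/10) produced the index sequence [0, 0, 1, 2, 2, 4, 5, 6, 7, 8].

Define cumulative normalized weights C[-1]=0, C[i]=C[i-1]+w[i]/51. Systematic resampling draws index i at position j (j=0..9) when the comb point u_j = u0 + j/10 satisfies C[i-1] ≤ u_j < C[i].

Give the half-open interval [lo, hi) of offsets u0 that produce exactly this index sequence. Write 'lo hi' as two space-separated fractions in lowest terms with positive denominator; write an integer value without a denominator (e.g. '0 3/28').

C = [7/51, 13/51, 22/51, 22/51, 10/17, 35/51, 13/17, 43/51, 1, 1]
j=0 picked index 0: u0 ∈ [0, 7/51)
j=1 picked index 0: u0 ∈ [-1/10, 19/510)
j=2 picked index 1: u0 ∈ [-16/255, 14/255)
j=3 picked index 2: u0 ∈ [-23/510, 67/510)
j=4 picked index 2: u0 ∈ [-37/255, 8/255)
j=5 picked index 4: u0 ∈ [-7/102, 3/34)
j=6 picked index 5: u0 ∈ [-1/85, 22/255)
j=7 picked index 6: u0 ∈ [-7/510, 11/170)
j=8 picked index 7: u0 ∈ [-3/85, 11/255)
j=9 picked index 8: u0 ∈ [-29/510, 1/10)
intersection: [0, 8/255)

0 8/255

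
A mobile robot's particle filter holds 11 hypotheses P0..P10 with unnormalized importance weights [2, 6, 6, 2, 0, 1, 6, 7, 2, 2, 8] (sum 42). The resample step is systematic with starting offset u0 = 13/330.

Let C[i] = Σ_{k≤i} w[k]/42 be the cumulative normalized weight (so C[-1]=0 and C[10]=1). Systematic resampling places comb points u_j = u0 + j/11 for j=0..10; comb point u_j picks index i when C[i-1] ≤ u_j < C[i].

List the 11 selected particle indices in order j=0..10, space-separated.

0 1 2 2 5 6 7 7 9 10 10

C = [1/21, 4/21, 1/3, 8/21, 8/21, 17/42, 23/42, 5/7, 16/21, 17/21, 1]
j=0: u_0=13/330 ∈ [0, 1/21) → index 0
j=1: u_1=43/330 ∈ [1/21, 4/21) → index 1
j=2: u_2=73/330 ∈ [4/21, 1/3) → index 2
j=3: u_3=103/330 ∈ [4/21, 1/3) → index 2
j=4: u_4=133/330 ∈ [8/21, 17/42) → index 5
j=5: u_5=163/330 ∈ [17/42, 23/42) → index 6
j=6: u_6=193/330 ∈ [23/42, 5/7) → index 7
j=7: u_7=223/330 ∈ [23/42, 5/7) → index 7
j=8: u_8=23/30 ∈ [16/21, 17/21) → index 9
j=9: u_9=283/330 ∈ [17/21, 1) → index 10
j=10: u_10=313/330 ∈ [17/21, 1) → index 10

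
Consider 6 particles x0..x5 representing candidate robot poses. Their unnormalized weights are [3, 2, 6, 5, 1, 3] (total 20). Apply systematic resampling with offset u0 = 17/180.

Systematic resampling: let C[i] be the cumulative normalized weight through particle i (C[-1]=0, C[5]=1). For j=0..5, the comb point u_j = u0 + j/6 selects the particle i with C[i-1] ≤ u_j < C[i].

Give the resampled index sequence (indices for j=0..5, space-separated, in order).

0 2 2 3 3 5

C = [3/20, 1/4, 11/20, 4/5, 17/20, 1]
j=0: u_0=17/180 ∈ [0, 3/20) → index 0
j=1: u_1=47/180 ∈ [1/4, 11/20) → index 2
j=2: u_2=77/180 ∈ [1/4, 11/20) → index 2
j=3: u_3=107/180 ∈ [11/20, 4/5) → index 3
j=4: u_4=137/180 ∈ [11/20, 4/5) → index 3
j=5: u_5=167/180 ∈ [17/20, 1) → index 5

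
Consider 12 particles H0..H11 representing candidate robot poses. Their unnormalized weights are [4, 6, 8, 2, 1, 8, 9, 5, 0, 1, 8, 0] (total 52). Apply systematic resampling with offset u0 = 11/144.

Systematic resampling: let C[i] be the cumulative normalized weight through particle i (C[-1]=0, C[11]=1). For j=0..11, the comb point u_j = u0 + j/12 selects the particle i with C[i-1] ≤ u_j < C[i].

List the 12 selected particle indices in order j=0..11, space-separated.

C = [1/13, 5/26, 9/26, 5/13, 21/52, 29/52, 19/26, 43/52, 43/52, 11/13, 1, 1]
j=0: u_0=11/144 ∈ [0, 1/13) → index 0
j=1: u_1=23/144 ∈ [1/13, 5/26) → index 1
j=2: u_2=35/144 ∈ [5/26, 9/26) → index 2
j=3: u_3=47/144 ∈ [5/26, 9/26) → index 2
j=4: u_4=59/144 ∈ [21/52, 29/52) → index 5
j=5: u_5=71/144 ∈ [21/52, 29/52) → index 5
j=6: u_6=83/144 ∈ [29/52, 19/26) → index 6
j=7: u_7=95/144 ∈ [29/52, 19/26) → index 6
j=8: u_8=107/144 ∈ [19/26, 43/52) → index 7
j=9: u_9=119/144 ∈ [19/26, 43/52) → index 7
j=10: u_10=131/144 ∈ [11/13, 1) → index 10
j=11: u_11=143/144 ∈ [11/13, 1) → index 10

0 1 2 2 5 5 6 6 7 7 10 10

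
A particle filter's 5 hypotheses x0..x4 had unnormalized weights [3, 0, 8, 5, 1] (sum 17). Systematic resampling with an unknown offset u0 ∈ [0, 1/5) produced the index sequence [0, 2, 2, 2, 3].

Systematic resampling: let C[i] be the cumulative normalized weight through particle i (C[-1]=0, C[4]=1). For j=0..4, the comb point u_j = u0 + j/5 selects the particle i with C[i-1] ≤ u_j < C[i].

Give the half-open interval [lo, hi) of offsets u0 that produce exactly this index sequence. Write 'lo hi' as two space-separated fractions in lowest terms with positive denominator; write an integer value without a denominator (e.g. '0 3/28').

C = [3/17, 3/17, 11/17, 16/17, 1]
j=0 picked index 0: u0 ∈ [0, 3/17)
j=1 picked index 2: u0 ∈ [-2/85, 38/85)
j=2 picked index 2: u0 ∈ [-19/85, 21/85)
j=3 picked index 2: u0 ∈ [-36/85, 4/85)
j=4 picked index 3: u0 ∈ [-13/85, 12/85)
intersection: [0, 4/85)

0 4/85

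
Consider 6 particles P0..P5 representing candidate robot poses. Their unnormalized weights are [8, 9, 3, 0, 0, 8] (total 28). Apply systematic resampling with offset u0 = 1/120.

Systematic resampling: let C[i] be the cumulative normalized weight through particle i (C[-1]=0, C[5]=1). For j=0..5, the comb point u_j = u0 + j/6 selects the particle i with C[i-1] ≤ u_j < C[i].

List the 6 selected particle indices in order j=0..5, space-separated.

C = [2/7, 17/28, 5/7, 5/7, 5/7, 1]
j=0: u_0=1/120 ∈ [0, 2/7) → index 0
j=1: u_1=7/40 ∈ [0, 2/7) → index 0
j=2: u_2=41/120 ∈ [2/7, 17/28) → index 1
j=3: u_3=61/120 ∈ [2/7, 17/28) → index 1
j=4: u_4=27/40 ∈ [17/28, 5/7) → index 2
j=5: u_5=101/120 ∈ [5/7, 1) → index 5

0 0 1 1 2 5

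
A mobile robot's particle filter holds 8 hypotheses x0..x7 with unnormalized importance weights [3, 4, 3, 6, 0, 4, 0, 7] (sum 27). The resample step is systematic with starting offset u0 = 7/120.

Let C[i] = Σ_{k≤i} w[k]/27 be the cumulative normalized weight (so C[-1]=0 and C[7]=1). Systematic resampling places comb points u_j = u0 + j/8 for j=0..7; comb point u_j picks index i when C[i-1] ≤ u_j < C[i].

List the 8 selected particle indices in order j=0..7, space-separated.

C = [1/9, 7/27, 10/27, 16/27, 16/27, 20/27, 20/27, 1]
j=0: u_0=7/120 ∈ [0, 1/9) → index 0
j=1: u_1=11/60 ∈ [1/9, 7/27) → index 1
j=2: u_2=37/120 ∈ [7/27, 10/27) → index 2
j=3: u_3=13/30 ∈ [10/27, 16/27) → index 3
j=4: u_4=67/120 ∈ [10/27, 16/27) → index 3
j=5: u_5=41/60 ∈ [16/27, 20/27) → index 5
j=6: u_6=97/120 ∈ [20/27, 1) → index 7
j=7: u_7=14/15 ∈ [20/27, 1) → index 7

0 1 2 3 3 5 7 7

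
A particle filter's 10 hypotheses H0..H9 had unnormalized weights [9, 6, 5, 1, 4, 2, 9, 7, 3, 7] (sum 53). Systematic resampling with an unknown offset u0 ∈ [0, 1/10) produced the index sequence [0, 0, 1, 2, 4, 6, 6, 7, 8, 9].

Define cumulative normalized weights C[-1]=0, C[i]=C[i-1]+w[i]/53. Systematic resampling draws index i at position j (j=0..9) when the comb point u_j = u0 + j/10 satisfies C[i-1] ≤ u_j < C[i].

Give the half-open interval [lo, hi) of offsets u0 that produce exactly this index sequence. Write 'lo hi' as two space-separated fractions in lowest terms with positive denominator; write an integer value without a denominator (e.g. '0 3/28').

3/265 18/265

C = [9/53, 15/53, 20/53, 21/53, 25/53, 27/53, 36/53, 43/53, 46/53, 1]
j=0 picked index 0: u0 ∈ [0, 9/53)
j=1 picked index 0: u0 ∈ [-1/10, 37/530)
j=2 picked index 1: u0 ∈ [-8/265, 22/265)
j=3 picked index 2: u0 ∈ [-9/530, 41/530)
j=4 picked index 4: u0 ∈ [-1/265, 19/265)
j=5 picked index 6: u0 ∈ [1/106, 19/106)
j=6 picked index 6: u0 ∈ [-24/265, 21/265)
j=7 picked index 7: u0 ∈ [-11/530, 59/530)
j=8 picked index 8: u0 ∈ [3/265, 18/265)
j=9 picked index 9: u0 ∈ [-17/530, 1/10)
intersection: [3/265, 18/265)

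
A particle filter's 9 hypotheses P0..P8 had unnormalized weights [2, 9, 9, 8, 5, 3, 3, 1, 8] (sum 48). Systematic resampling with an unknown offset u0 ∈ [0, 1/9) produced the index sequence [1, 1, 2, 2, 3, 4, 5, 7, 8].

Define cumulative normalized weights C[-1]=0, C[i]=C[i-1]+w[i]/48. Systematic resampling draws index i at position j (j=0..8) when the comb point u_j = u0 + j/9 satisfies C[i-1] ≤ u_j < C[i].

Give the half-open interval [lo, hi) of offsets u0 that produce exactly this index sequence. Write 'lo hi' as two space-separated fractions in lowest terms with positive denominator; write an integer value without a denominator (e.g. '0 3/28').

1/24 1/18

C = [1/24, 11/48, 5/12, 7/12, 11/16, 3/4, 13/16, 5/6, 1]
j=0 picked index 1: u0 ∈ [1/24, 11/48)
j=1 picked index 1: u0 ∈ [-5/72, 17/144)
j=2 picked index 2: u0 ∈ [1/144, 7/36)
j=3 picked index 2: u0 ∈ [-5/48, 1/12)
j=4 picked index 3: u0 ∈ [-1/36, 5/36)
j=5 picked index 4: u0 ∈ [1/36, 19/144)
j=6 picked index 5: u0 ∈ [1/48, 1/12)
j=7 picked index 7: u0 ∈ [5/144, 1/18)
j=8 picked index 8: u0 ∈ [-1/18, 1/9)
intersection: [1/24, 1/18)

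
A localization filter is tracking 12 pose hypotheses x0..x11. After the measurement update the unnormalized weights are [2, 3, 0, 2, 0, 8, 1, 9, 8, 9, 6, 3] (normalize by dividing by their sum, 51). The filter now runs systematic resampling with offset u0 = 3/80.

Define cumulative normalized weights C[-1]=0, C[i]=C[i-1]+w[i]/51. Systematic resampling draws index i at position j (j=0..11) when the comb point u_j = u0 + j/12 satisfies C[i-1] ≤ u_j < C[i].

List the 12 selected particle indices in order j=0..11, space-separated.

C = [2/51, 5/51, 5/51, 7/51, 7/51, 5/17, 16/51, 25/51, 11/17, 14/17, 16/17, 1]
j=0: u_0=3/80 ∈ [0, 2/51) → index 0
j=1: u_1=29/240 ∈ [5/51, 7/51) → index 3
j=2: u_2=49/240 ∈ [7/51, 5/17) → index 5
j=3: u_3=23/80 ∈ [7/51, 5/17) → index 5
j=4: u_4=89/240 ∈ [16/51, 25/51) → index 7
j=5: u_5=109/240 ∈ [16/51, 25/51) → index 7
j=6: u_6=43/80 ∈ [25/51, 11/17) → index 8
j=7: u_7=149/240 ∈ [25/51, 11/17) → index 8
j=8: u_8=169/240 ∈ [11/17, 14/17) → index 9
j=9: u_9=63/80 ∈ [11/17, 14/17) → index 9
j=10: u_10=209/240 ∈ [14/17, 16/17) → index 10
j=11: u_11=229/240 ∈ [16/17, 1) → index 11

0 3 5 5 7 7 8 8 9 9 10 11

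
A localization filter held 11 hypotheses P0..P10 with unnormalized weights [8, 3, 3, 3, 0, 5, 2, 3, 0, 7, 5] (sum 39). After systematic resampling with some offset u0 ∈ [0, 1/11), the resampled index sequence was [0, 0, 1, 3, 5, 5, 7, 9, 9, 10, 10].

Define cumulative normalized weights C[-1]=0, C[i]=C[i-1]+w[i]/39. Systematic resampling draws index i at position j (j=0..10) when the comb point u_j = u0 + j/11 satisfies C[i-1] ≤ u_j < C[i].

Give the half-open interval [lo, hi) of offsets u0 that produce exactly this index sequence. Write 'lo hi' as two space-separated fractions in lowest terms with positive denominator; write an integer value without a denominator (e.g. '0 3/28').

C = [8/39, 11/39, 14/39, 17/39, 17/39, 22/39, 8/13, 9/13, 9/13, 34/39, 1]
j=0 picked index 0: u0 ∈ [0, 8/39)
j=1 picked index 0: u0 ∈ [-1/11, 49/429)
j=2 picked index 1: u0 ∈ [10/429, 43/429)
j=3 picked index 3: u0 ∈ [37/429, 70/429)
j=4 picked index 5: u0 ∈ [31/429, 86/429)
j=5 picked index 5: u0 ∈ [-8/429, 47/429)
j=6 picked index 7: u0 ∈ [10/143, 21/143)
j=7 picked index 9: u0 ∈ [8/143, 101/429)
j=8 picked index 9: u0 ∈ [-5/143, 62/429)
j=9 picked index 10: u0 ∈ [23/429, 2/11)
j=10 picked index 10: u0 ∈ [-16/429, 1/11)
intersection: [37/429, 1/11)

37/429 1/11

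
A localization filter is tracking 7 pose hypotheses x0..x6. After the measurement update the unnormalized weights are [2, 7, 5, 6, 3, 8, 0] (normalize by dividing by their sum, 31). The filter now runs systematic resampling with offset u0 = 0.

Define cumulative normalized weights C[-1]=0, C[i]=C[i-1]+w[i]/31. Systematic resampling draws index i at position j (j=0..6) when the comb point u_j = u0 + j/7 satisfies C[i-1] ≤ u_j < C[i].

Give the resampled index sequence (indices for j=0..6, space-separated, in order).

C = [2/31, 9/31, 14/31, 20/31, 23/31, 1, 1]
j=0: u_0=0 ∈ [0, 2/31) → index 0
j=1: u_1=1/7 ∈ [2/31, 9/31) → index 1
j=2: u_2=2/7 ∈ [2/31, 9/31) → index 1
j=3: u_3=3/7 ∈ [9/31, 14/31) → index 2
j=4: u_4=4/7 ∈ [14/31, 20/31) → index 3
j=5: u_5=5/7 ∈ [20/31, 23/31) → index 4
j=6: u_6=6/7 ∈ [23/31, 1) → index 5

0 1 1 2 3 4 5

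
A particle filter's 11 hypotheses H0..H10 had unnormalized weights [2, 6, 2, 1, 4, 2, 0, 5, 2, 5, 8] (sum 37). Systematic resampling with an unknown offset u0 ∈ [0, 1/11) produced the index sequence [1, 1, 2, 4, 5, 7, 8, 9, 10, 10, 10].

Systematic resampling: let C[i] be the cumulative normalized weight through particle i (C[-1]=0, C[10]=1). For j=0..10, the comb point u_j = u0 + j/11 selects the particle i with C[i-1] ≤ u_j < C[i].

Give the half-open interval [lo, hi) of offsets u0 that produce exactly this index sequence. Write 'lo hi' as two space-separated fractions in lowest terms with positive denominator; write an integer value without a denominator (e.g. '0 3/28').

23/407 36/407

C = [2/37, 8/37, 10/37, 11/37, 15/37, 17/37, 17/37, 22/37, 24/37, 29/37, 1]
j=0 picked index 1: u0 ∈ [2/37, 8/37)
j=1 picked index 1: u0 ∈ [-15/407, 51/407)
j=2 picked index 2: u0 ∈ [14/407, 36/407)
j=3 picked index 4: u0 ∈ [10/407, 54/407)
j=4 picked index 5: u0 ∈ [17/407, 39/407)
j=5 picked index 7: u0 ∈ [2/407, 57/407)
j=6 picked index 8: u0 ∈ [20/407, 42/407)
j=7 picked index 9: u0 ∈ [5/407, 60/407)
j=8 picked index 10: u0 ∈ [23/407, 3/11)
j=9 picked index 10: u0 ∈ [-14/407, 2/11)
j=10 picked index 10: u0 ∈ [-51/407, 1/11)
intersection: [23/407, 36/407)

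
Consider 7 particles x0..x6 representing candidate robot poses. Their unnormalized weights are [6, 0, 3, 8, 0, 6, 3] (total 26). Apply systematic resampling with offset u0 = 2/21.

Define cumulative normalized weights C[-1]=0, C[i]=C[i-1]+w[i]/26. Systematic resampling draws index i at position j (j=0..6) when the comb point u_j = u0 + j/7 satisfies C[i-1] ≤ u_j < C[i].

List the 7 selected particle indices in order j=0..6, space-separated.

0 2 3 3 5 5 6

C = [3/13, 3/13, 9/26, 17/26, 17/26, 23/26, 1]
j=0: u_0=2/21 ∈ [0, 3/13) → index 0
j=1: u_1=5/21 ∈ [3/13, 9/26) → index 2
j=2: u_2=8/21 ∈ [9/26, 17/26) → index 3
j=3: u_3=11/21 ∈ [9/26, 17/26) → index 3
j=4: u_4=2/3 ∈ [17/26, 23/26) → index 5
j=5: u_5=17/21 ∈ [17/26, 23/26) → index 5
j=6: u_6=20/21 ∈ [23/26, 1) → index 6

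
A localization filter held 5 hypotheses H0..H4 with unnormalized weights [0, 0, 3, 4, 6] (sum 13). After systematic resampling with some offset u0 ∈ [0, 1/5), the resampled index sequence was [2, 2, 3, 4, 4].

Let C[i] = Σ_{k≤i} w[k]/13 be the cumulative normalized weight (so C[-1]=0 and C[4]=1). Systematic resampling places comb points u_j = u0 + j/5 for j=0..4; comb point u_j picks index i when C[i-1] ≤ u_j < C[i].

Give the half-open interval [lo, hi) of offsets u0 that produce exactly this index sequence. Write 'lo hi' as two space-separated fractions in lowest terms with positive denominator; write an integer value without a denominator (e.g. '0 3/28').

0 2/65

C = [0, 0, 3/13, 7/13, 1]
j=0 picked index 2: u0 ∈ [0, 3/13)
j=1 picked index 2: u0 ∈ [-1/5, 2/65)
j=2 picked index 3: u0 ∈ [-11/65, 9/65)
j=3 picked index 4: u0 ∈ [-4/65, 2/5)
j=4 picked index 4: u0 ∈ [-17/65, 1/5)
intersection: [0, 2/65)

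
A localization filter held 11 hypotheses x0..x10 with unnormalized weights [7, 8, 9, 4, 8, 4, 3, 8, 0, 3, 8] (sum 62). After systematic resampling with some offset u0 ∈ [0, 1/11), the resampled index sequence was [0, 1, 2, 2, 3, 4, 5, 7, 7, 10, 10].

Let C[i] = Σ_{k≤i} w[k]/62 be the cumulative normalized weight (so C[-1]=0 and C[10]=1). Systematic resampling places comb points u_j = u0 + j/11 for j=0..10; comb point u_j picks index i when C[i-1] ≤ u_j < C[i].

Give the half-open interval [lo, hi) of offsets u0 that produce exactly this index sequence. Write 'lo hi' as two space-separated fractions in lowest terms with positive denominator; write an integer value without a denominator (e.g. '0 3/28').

41/682 30/341

C = [7/62, 15/62, 12/31, 14/31, 18/31, 20/31, 43/62, 51/62, 51/62, 27/31, 1]
j=0 picked index 0: u0 ∈ [0, 7/62)
j=1 picked index 1: u0 ∈ [15/682, 103/682)
j=2 picked index 2: u0 ∈ [41/682, 70/341)
j=3 picked index 2: u0 ∈ [-21/682, 39/341)
j=4 picked index 3: u0 ∈ [8/341, 30/341)
j=5 picked index 4: u0 ∈ [-1/341, 43/341)
j=6 picked index 5: u0 ∈ [12/341, 34/341)
j=7 picked index 7: u0 ∈ [39/682, 127/682)
j=8 picked index 7: u0 ∈ [-23/682, 65/682)
j=9 picked index 10: u0 ∈ [18/341, 2/11)
j=10 picked index 10: u0 ∈ [-13/341, 1/11)
intersection: [41/682, 30/341)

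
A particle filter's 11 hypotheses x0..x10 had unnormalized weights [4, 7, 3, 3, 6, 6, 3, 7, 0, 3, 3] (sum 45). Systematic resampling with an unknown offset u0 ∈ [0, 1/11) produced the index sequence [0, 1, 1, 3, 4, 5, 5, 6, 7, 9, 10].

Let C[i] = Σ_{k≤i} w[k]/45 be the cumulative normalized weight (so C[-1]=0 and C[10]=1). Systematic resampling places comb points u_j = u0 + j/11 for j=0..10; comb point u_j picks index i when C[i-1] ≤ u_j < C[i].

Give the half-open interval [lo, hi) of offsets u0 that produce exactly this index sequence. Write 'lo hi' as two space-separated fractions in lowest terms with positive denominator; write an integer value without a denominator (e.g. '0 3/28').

28/495 31/495

C = [4/45, 11/45, 14/45, 17/45, 23/45, 29/45, 32/45, 13/15, 13/15, 14/15, 1]
j=0 picked index 0: u0 ∈ [0, 4/45)
j=1 picked index 1: u0 ∈ [-1/495, 76/495)
j=2 picked index 1: u0 ∈ [-46/495, 31/495)
j=3 picked index 3: u0 ∈ [19/495, 52/495)
j=4 picked index 4: u0 ∈ [7/495, 73/495)
j=5 picked index 5: u0 ∈ [28/495, 94/495)
j=6 picked index 5: u0 ∈ [-17/495, 49/495)
j=7 picked index 6: u0 ∈ [4/495, 37/495)
j=8 picked index 7: u0 ∈ [-8/495, 23/165)
j=9 picked index 9: u0 ∈ [8/165, 19/165)
j=10 picked index 10: u0 ∈ [4/165, 1/11)
intersection: [28/495, 31/495)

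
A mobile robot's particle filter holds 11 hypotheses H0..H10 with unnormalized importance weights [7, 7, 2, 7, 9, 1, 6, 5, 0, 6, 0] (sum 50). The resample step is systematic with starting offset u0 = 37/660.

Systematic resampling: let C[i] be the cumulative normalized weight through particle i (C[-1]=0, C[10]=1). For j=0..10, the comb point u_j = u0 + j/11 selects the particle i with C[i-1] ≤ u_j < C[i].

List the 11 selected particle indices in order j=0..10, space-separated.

0 1 1 3 3 4 4 6 7 7 9

C = [7/50, 7/25, 8/25, 23/50, 16/25, 33/50, 39/50, 22/25, 22/25, 1, 1]
j=0: u_0=37/660 ∈ [0, 7/50) → index 0
j=1: u_1=97/660 ∈ [7/50, 7/25) → index 1
j=2: u_2=157/660 ∈ [7/50, 7/25) → index 1
j=3: u_3=217/660 ∈ [8/25, 23/50) → index 3
j=4: u_4=277/660 ∈ [8/25, 23/50) → index 3
j=5: u_5=337/660 ∈ [23/50, 16/25) → index 4
j=6: u_6=397/660 ∈ [23/50, 16/25) → index 4
j=7: u_7=457/660 ∈ [33/50, 39/50) → index 6
j=8: u_8=47/60 ∈ [39/50, 22/25) → index 7
j=9: u_9=577/660 ∈ [39/50, 22/25) → index 7
j=10: u_10=637/660 ∈ [22/25, 1) → index 9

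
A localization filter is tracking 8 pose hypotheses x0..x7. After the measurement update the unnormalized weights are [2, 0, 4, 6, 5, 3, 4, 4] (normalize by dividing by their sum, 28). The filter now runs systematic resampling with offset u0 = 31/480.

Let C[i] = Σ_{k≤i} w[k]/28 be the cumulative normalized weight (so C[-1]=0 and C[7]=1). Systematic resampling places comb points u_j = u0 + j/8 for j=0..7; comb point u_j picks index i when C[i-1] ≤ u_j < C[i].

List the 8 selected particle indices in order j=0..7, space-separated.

0 2 3 4 4 5 6 7

C = [1/14, 1/14, 3/14, 3/7, 17/28, 5/7, 6/7, 1]
j=0: u_0=31/480 ∈ [0, 1/14) → index 0
j=1: u_1=91/480 ∈ [1/14, 3/14) → index 2
j=2: u_2=151/480 ∈ [3/14, 3/7) → index 3
j=3: u_3=211/480 ∈ [3/7, 17/28) → index 4
j=4: u_4=271/480 ∈ [3/7, 17/28) → index 4
j=5: u_5=331/480 ∈ [17/28, 5/7) → index 5
j=6: u_6=391/480 ∈ [5/7, 6/7) → index 6
j=7: u_7=451/480 ∈ [6/7, 1) → index 7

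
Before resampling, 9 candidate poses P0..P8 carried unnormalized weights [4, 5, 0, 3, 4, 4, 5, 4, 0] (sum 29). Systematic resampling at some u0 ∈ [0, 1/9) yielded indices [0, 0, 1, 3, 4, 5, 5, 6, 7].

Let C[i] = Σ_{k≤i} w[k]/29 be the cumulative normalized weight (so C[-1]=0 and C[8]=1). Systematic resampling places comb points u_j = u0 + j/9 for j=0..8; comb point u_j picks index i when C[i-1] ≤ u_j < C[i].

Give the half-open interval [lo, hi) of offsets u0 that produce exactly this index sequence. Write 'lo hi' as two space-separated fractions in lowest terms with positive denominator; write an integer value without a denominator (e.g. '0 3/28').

0 2/87

C = [4/29, 9/29, 9/29, 12/29, 16/29, 20/29, 25/29, 1, 1]
j=0 picked index 0: u0 ∈ [0, 4/29)
j=1 picked index 0: u0 ∈ [-1/9, 7/261)
j=2 picked index 1: u0 ∈ [-22/261, 23/261)
j=3 picked index 3: u0 ∈ [-2/87, 7/87)
j=4 picked index 4: u0 ∈ [-8/261, 28/261)
j=5 picked index 5: u0 ∈ [-1/261, 35/261)
j=6 picked index 5: u0 ∈ [-10/87, 2/87)
j=7 picked index 6: u0 ∈ [-23/261, 22/261)
j=8 picked index 7: u0 ∈ [-7/261, 1/9)
intersection: [0, 2/87)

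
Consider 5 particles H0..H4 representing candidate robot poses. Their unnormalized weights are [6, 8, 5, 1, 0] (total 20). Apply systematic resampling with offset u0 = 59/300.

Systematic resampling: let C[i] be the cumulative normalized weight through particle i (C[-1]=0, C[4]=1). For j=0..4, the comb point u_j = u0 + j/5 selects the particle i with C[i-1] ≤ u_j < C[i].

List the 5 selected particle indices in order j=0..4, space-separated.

0 1 1 2 3

C = [3/10, 7/10, 19/20, 1, 1]
j=0: u_0=59/300 ∈ [0, 3/10) → index 0
j=1: u_1=119/300 ∈ [3/10, 7/10) → index 1
j=2: u_2=179/300 ∈ [3/10, 7/10) → index 1
j=3: u_3=239/300 ∈ [7/10, 19/20) → index 2
j=4: u_4=299/300 ∈ [19/20, 1) → index 3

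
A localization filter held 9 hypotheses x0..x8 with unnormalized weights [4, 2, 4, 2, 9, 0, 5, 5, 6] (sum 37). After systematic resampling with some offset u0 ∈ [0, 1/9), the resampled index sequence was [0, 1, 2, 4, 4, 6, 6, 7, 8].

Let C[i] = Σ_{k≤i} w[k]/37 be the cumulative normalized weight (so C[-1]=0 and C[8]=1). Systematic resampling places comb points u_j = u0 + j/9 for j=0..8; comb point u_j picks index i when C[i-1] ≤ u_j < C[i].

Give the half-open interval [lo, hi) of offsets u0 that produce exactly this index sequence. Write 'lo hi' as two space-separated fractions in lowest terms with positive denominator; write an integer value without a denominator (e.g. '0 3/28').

C = [4/37, 6/37, 10/37, 12/37, 21/37, 21/37, 26/37, 31/37, 1]
j=0 picked index 0: u0 ∈ [0, 4/37)
j=1 picked index 1: u0 ∈ [-1/333, 17/333)
j=2 picked index 2: u0 ∈ [-20/333, 16/333)
j=3 picked index 4: u0 ∈ [-1/111, 26/111)
j=4 picked index 4: u0 ∈ [-40/333, 41/333)
j=5 picked index 6: u0 ∈ [4/333, 49/333)
j=6 picked index 6: u0 ∈ [-11/111, 4/111)
j=7 picked index 7: u0 ∈ [-25/333, 20/333)
j=8 picked index 8: u0 ∈ [-17/333, 1/9)
intersection: [4/333, 4/111)

4/333 4/111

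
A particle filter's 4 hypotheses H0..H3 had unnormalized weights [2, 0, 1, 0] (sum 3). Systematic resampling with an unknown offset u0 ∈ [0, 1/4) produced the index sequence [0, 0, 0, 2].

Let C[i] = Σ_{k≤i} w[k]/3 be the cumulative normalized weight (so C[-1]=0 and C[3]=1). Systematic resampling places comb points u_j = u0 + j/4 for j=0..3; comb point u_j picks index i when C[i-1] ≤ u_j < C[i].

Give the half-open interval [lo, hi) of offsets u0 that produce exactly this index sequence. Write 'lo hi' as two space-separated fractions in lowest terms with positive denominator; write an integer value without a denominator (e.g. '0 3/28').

C = [2/3, 2/3, 1, 1]
j=0 picked index 0: u0 ∈ [0, 2/3)
j=1 picked index 0: u0 ∈ [-1/4, 5/12)
j=2 picked index 0: u0 ∈ [-1/2, 1/6)
j=3 picked index 2: u0 ∈ [-1/12, 1/4)
intersection: [0, 1/6)

0 1/6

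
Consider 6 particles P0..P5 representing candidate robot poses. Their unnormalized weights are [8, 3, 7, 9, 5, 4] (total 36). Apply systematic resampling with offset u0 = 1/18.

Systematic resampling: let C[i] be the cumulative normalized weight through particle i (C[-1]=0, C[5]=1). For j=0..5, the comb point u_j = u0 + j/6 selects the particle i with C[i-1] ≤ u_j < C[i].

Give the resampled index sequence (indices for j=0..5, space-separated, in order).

0 1 2 3 3 5

C = [2/9, 11/36, 1/2, 3/4, 8/9, 1]
j=0: u_0=1/18 ∈ [0, 2/9) → index 0
j=1: u_1=2/9 ∈ [2/9, 11/36) → index 1
j=2: u_2=7/18 ∈ [11/36, 1/2) → index 2
j=3: u_3=5/9 ∈ [1/2, 3/4) → index 3
j=4: u_4=13/18 ∈ [1/2, 3/4) → index 3
j=5: u_5=8/9 ∈ [8/9, 1) → index 5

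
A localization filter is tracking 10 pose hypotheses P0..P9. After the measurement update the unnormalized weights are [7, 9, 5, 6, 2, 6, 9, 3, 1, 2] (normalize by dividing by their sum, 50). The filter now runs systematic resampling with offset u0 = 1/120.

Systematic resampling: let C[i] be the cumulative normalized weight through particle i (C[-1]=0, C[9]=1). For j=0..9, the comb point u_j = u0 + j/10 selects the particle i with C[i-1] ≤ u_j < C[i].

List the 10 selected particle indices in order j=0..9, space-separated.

0 0 1 1 2 3 5 6 6 7

C = [7/50, 8/25, 21/50, 27/50, 29/50, 7/10, 22/25, 47/50, 24/25, 1]
j=0: u_0=1/120 ∈ [0, 7/50) → index 0
j=1: u_1=13/120 ∈ [0, 7/50) → index 0
j=2: u_2=5/24 ∈ [7/50, 8/25) → index 1
j=3: u_3=37/120 ∈ [7/50, 8/25) → index 1
j=4: u_4=49/120 ∈ [8/25, 21/50) → index 2
j=5: u_5=61/120 ∈ [21/50, 27/50) → index 3
j=6: u_6=73/120 ∈ [29/50, 7/10) → index 5
j=7: u_7=17/24 ∈ [7/10, 22/25) → index 6
j=8: u_8=97/120 ∈ [7/10, 22/25) → index 6
j=9: u_9=109/120 ∈ [22/25, 47/50) → index 7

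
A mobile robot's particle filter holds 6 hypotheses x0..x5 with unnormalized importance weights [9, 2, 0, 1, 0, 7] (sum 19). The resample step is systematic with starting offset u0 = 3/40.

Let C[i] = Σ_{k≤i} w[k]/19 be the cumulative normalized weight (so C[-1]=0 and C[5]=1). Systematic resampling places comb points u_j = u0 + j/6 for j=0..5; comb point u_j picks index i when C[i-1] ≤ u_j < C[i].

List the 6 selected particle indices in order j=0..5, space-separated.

C = [9/19, 11/19, 11/19, 12/19, 12/19, 1]
j=0: u_0=3/40 ∈ [0, 9/19) → index 0
j=1: u_1=29/120 ∈ [0, 9/19) → index 0
j=2: u_2=49/120 ∈ [0, 9/19) → index 0
j=3: u_3=23/40 ∈ [9/19, 11/19) → index 1
j=4: u_4=89/120 ∈ [12/19, 1) → index 5
j=5: u_5=109/120 ∈ [12/19, 1) → index 5

0 0 0 1 5 5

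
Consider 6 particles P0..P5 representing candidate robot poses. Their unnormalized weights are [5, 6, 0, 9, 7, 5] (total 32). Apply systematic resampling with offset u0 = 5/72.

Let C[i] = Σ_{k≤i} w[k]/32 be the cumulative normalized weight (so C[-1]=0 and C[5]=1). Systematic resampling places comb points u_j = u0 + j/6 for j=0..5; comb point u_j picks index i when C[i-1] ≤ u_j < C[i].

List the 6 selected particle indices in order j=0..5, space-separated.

0 1 3 3 4 5

C = [5/32, 11/32, 11/32, 5/8, 27/32, 1]
j=0: u_0=5/72 ∈ [0, 5/32) → index 0
j=1: u_1=17/72 ∈ [5/32, 11/32) → index 1
j=2: u_2=29/72 ∈ [11/32, 5/8) → index 3
j=3: u_3=41/72 ∈ [11/32, 5/8) → index 3
j=4: u_4=53/72 ∈ [5/8, 27/32) → index 4
j=5: u_5=65/72 ∈ [27/32, 1) → index 5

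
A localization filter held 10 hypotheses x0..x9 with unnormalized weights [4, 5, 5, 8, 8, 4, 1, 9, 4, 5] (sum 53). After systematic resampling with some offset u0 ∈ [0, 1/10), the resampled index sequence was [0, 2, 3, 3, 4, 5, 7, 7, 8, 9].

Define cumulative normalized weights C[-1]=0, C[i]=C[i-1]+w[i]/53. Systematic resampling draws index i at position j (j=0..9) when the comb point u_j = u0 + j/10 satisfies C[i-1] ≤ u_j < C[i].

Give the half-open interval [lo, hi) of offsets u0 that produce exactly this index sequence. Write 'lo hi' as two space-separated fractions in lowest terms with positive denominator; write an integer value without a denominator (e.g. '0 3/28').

37/530 4/53

C = [4/53, 9/53, 14/53, 22/53, 30/53, 34/53, 35/53, 44/53, 48/53, 1]
j=0 picked index 0: u0 ∈ [0, 4/53)
j=1 picked index 2: u0 ∈ [37/530, 87/530)
j=2 picked index 3: u0 ∈ [17/265, 57/265)
j=3 picked index 3: u0 ∈ [-19/530, 61/530)
j=4 picked index 4: u0 ∈ [4/265, 44/265)
j=5 picked index 5: u0 ∈ [7/106, 15/106)
j=6 picked index 7: u0 ∈ [16/265, 61/265)
j=7 picked index 7: u0 ∈ [-21/530, 69/530)
j=8 picked index 8: u0 ∈ [8/265, 28/265)
j=9 picked index 9: u0 ∈ [3/530, 1/10)
intersection: [37/530, 4/53)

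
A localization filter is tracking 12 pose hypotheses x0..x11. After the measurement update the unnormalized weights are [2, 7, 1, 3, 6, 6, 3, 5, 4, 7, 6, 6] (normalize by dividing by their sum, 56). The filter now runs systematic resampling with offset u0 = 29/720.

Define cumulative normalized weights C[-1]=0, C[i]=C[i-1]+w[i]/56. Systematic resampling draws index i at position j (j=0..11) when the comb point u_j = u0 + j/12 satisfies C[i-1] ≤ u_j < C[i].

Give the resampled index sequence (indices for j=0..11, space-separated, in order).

1 1 3 4 5 6 7 8 9 10 10 11

C = [1/28, 9/56, 5/28, 13/56, 19/56, 25/56, 1/2, 33/56, 37/56, 11/14, 25/28, 1]
j=0: u_0=29/720 ∈ [1/28, 9/56) → index 1
j=1: u_1=89/720 ∈ [1/28, 9/56) → index 1
j=2: u_2=149/720 ∈ [5/28, 13/56) → index 3
j=3: u_3=209/720 ∈ [13/56, 19/56) → index 4
j=4: u_4=269/720 ∈ [19/56, 25/56) → index 5
j=5: u_5=329/720 ∈ [25/56, 1/2) → index 6
j=6: u_6=389/720 ∈ [1/2, 33/56) → index 7
j=7: u_7=449/720 ∈ [33/56, 37/56) → index 8
j=8: u_8=509/720 ∈ [37/56, 11/14) → index 9
j=9: u_9=569/720 ∈ [11/14, 25/28) → index 10
j=10: u_10=629/720 ∈ [11/14, 25/28) → index 10
j=11: u_11=689/720 ∈ [25/28, 1) → index 11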